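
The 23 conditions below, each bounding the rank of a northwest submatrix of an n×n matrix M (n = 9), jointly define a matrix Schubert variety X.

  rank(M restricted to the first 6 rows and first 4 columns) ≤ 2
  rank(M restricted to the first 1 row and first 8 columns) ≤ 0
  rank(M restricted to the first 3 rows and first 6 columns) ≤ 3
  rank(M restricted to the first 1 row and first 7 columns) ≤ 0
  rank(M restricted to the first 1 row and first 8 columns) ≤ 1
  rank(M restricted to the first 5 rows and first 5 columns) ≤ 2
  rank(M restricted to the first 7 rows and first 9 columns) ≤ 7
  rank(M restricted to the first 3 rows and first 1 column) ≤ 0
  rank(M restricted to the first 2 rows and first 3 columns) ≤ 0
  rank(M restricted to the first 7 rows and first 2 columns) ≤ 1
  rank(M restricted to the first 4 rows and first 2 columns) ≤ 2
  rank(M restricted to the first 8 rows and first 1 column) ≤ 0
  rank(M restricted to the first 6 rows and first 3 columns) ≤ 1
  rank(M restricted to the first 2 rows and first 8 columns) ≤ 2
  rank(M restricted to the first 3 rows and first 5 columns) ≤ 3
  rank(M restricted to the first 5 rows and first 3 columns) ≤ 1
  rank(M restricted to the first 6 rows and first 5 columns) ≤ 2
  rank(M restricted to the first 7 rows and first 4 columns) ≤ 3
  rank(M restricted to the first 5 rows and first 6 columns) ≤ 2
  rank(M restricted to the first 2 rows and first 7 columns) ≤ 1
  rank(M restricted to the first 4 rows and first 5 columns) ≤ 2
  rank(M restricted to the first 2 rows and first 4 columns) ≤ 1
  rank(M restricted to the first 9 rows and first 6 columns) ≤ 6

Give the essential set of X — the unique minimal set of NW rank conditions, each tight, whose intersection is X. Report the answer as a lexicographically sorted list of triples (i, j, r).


Computing R[i][j] = min implied NW-rank bound (n=9, 23 conditions):

  0 0 0 0 0 0 0 0 1
  0 0 0 1 1 1 1 1 2
  0 1 1 2 2 2 2 2 3
  0 1 1 2 2 2 3 3 4
  0 1 1 2 2 2 3 4 5
  0 1 1 2 2 3 4 5 6
  0 1 2 3 3 4 5 6 7
  0 1 2 3 4 5 6 7 8
  1 2 3 4 5 6 7 8 9

reading off 1-entries of Δ²R: w = (9, 4, 2, 7, 8, 6, 3, 5, 1).

6 SE-corners of the 25-cell Rothe diagram give Ess(w):

[(1, 8, 0), (2, 3, 0), (5, 6, 2), (6, 3, 1), (6, 5, 2), (8, 1, 0)]


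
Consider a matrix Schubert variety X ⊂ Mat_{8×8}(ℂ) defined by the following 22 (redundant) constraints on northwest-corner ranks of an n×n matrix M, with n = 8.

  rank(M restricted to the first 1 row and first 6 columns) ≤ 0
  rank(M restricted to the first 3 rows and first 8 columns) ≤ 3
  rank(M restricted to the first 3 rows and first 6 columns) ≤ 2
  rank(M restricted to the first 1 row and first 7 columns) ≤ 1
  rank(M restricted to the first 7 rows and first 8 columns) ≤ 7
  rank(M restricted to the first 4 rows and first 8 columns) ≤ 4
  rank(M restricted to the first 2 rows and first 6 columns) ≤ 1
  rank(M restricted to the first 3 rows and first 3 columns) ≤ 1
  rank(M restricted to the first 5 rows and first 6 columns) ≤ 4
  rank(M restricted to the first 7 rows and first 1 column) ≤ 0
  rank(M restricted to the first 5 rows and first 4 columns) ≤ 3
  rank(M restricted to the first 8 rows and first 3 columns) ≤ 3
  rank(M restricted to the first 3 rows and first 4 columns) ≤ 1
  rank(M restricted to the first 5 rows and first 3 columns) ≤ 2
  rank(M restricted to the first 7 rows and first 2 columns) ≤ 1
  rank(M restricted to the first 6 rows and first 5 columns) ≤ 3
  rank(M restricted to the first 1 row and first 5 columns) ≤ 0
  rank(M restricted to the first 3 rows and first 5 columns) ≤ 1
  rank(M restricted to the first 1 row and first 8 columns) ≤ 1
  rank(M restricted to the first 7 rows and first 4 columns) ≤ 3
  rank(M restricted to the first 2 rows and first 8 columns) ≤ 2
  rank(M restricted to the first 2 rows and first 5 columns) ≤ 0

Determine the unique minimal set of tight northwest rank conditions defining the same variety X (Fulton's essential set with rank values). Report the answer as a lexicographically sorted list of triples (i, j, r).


Recovering R(i,j) via the rank-extension bound from the 22 conditions:

  R[1]: 0 0 0 0 0 0 1 1
  R[2]: 0 0 0 0 0 1 2 2
  R[3]: 0 1 1 1 1 2 3 3
  R[4]: 0 1 2 2 2 3 4 4
  R[5]: 0 1 2 3 3 4 5 5
  R[6]: 0 1 2 3 3 4 5 6
  R[7]: 0 1 2 3 4 5 6 7
  R[8]: 1 2 3 4 5 6 7 8

reading off 1-entries of Δ²R: w = (7, 6, 2, 3, 4, 8, 5, 1).

Rothe diagram D(w) (17 cells), 4 SE-corners (essential conditions):

[(1, 6, 0), (2, 5, 0), (6, 5, 3), (7, 1, 0)]


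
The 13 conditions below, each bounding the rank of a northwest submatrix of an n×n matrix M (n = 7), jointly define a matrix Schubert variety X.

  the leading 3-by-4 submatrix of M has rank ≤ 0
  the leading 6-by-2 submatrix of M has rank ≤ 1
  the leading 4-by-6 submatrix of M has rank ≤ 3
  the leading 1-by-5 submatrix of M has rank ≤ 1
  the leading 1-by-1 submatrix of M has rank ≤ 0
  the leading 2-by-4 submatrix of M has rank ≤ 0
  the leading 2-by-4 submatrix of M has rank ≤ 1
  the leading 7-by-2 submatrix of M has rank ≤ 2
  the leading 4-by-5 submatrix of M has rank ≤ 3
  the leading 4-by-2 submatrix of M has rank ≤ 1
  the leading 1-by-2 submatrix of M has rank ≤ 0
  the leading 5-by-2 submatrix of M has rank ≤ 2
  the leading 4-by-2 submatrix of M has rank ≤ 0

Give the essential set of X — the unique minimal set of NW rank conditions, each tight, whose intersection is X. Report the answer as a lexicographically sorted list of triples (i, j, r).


Rank table r_w(7×7) implied by the 13 constraints:

  R[1]: 0, 0, 0, 0, 1, 1, 1
  R[2]: 0, 0, 0, 0, 1, 2, 2
  R[3]: 0, 0, 0, 0, 1, 2, 3
  R[4]: 0, 0, 1, 1, 2, 3, 4
  R[5]: 1, 1, 2, 2, 3, 4, 5
  R[6]: 1, 1, 2, 3, 4, 5, 6
  R[7]: 1, 2, 3, 4, 5, 6, 7

giving w = (5, 6, 7, 3, 1, 4, 2) via Δ²R.

3 SE-corners of the 15-cell Rothe diagram give Ess(w):

[(3, 4, 0), (4, 2, 0), (6, 2, 1)]


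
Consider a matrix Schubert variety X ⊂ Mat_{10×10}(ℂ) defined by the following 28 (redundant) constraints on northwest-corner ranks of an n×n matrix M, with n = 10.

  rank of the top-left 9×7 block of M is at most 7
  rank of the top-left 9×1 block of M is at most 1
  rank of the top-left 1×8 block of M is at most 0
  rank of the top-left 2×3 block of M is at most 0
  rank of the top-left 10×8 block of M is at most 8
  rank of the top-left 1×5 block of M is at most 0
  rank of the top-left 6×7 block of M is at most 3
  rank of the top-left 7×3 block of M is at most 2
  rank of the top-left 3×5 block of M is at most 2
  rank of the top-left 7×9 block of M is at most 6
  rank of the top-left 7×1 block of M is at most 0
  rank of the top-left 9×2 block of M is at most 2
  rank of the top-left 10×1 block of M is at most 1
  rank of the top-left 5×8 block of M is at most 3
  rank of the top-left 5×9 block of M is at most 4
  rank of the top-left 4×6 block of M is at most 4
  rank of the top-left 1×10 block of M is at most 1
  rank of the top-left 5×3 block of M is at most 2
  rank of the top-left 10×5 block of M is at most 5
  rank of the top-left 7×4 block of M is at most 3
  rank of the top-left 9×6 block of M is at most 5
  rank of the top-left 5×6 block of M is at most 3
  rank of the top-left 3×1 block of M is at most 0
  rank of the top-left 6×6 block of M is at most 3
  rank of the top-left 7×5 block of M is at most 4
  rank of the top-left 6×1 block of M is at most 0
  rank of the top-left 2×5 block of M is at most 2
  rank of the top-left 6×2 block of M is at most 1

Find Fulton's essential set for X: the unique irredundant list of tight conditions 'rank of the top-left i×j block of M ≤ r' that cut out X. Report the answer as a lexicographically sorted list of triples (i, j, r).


Recovering R(i,j) via the rank-extension bound from the 28 conditions:

  R[1]: 0  0  0  0  0  0  0  0  1  1
  R[2]: 0  0  0  1  1  1  1  1  2  2
  R[3]: 0  1  1  2  2  2  2  2  3  3
  R[4]: 0  1  2  3  3  3  3  3  4  4
  R[5]: 0  1  2  3  3  3  3  3  4  5
  R[6]: 0  1  2  3  3  3  3  4  5  6
  R[7]: 0  1  2  3  4  4  4  5  6  7
  R[8]: 1  2  3  4  5  5  5  6  7  8
  R[9]: 1  2  3  4  5  5  6  7  8  9
  R[10]: 1  2  3  4  5  6  7  8  9  10

reading off 1-entries of Δ²R: w = (9, 4, 2, 3, 10, 8, 5, 1, 7, 6).

6 SE-corners of the 24-cell Rothe diagram give Ess(w):

[(1, 8, 0), (2, 3, 0), (5, 8, 3), (6, 7, 3), (7, 1, 0), (9, 6, 5)]


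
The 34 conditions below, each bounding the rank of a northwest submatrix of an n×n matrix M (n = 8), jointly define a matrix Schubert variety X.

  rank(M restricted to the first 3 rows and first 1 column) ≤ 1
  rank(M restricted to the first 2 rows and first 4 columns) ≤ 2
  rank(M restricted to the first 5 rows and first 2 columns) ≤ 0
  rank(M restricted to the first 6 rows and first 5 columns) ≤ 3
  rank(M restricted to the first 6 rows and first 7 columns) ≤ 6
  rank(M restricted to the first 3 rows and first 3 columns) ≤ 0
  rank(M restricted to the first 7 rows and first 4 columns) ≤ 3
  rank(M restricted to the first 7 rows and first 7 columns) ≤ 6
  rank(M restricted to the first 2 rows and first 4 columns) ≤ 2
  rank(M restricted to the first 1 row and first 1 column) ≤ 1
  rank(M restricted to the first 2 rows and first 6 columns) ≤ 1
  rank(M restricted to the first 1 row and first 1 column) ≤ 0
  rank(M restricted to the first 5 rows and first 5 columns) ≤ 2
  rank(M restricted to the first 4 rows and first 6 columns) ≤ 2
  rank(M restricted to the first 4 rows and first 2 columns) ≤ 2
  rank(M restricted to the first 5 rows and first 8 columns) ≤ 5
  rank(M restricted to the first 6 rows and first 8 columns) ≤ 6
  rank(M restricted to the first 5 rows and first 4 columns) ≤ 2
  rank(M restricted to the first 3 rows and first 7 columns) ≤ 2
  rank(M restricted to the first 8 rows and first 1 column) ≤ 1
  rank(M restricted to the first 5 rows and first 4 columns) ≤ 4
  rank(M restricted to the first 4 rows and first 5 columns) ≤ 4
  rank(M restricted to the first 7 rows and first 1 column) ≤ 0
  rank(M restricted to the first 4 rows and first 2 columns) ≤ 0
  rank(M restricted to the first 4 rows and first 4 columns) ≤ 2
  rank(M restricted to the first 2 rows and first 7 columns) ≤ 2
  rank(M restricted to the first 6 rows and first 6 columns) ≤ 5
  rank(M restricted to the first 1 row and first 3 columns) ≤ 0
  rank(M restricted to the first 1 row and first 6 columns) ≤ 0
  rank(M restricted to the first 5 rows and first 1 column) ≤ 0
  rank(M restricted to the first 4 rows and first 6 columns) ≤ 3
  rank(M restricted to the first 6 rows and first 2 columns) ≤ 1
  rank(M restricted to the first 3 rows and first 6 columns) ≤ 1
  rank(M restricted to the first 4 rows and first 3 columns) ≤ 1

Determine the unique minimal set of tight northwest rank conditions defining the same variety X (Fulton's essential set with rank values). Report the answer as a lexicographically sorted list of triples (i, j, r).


The tightest implied rank at each (i,j), from the 34 conditions:

  row 1: 0 0 0 0 0 0 1 1
  row 2: 0 0 0 1 1 1 2 2
  row 3: 0 0 0 1 1 1 2 3
  row 4: 0 0 1 2 2 2 3 4
  row 5: 0 0 1 2 2 3 4 5
  row 6: 0 1 2 3 3 4 5 6
  row 7: 0 1 2 3 4 5 6 7
  row 8: 1 2 3 4 5 6 7 8

so w = (7, 4, 8, 3, 6, 2, 5, 1).

|D(w)|=21, |Ess(w)|=6:

[(1, 6, 0), (3, 3, 0), (3, 6, 1), (5, 2, 0), (5, 5, 2), (7, 1, 0)]


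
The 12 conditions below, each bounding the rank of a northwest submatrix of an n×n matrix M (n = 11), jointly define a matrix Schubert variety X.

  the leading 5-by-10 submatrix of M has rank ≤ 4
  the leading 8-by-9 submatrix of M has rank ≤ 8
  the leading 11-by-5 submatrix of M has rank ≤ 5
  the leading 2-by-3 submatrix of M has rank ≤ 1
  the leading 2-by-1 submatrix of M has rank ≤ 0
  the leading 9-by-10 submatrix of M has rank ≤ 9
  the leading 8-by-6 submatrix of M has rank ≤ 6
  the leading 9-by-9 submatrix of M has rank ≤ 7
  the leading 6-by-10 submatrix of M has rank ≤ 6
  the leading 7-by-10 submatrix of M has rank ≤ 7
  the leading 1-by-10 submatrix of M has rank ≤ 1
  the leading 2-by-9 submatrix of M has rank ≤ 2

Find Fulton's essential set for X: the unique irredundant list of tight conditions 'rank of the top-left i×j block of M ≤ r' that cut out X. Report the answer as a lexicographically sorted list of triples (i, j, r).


Computing R[i][j] = min implied NW-rank bound (n=11, 12 conditions):

  0, 1, 1, 1, 1, 1, 1, 1, 1, 1, 1
  0, 1, 1, 2, 2, 2, 2, 2, 2, 2, 2
  1, 2, 2, 3, 3, 3, 3, 3, 3, 3, 3
  1, 2, 3, 4, 4, 4, 4, 4, 4, 4, 4
  1, 2, 3, 4, 4, 4, 4, 4, 4, 4, 5
  1, 2, 3, 4, 5, 5, 5, 5, 5, 5, 6
  1, 2, 3, 4, 5, 6, 6, 6, 6, 6, 7
  1, 2, 3, 4, 5, 6, 7, 7, 7, 7, 8
  1, 2, 3, 4, 5, 6, 7, 7, 7, 8, 9
  1, 2, 3, 4, 5, 6, 7, 8, 8, 9, 10
  1, 2, 3, 4, 5, 6, 7, 8, 9, 10, 11

hence w(1..11) = (2, 4, 1, 3, 11, 5, 6, 7, 10, 8, 9).

4 SE-corners of the 11-cell Rothe diagram give Ess(w):

[(2, 1, 0), (2, 3, 1), (5, 10, 4), (9, 9, 7)]


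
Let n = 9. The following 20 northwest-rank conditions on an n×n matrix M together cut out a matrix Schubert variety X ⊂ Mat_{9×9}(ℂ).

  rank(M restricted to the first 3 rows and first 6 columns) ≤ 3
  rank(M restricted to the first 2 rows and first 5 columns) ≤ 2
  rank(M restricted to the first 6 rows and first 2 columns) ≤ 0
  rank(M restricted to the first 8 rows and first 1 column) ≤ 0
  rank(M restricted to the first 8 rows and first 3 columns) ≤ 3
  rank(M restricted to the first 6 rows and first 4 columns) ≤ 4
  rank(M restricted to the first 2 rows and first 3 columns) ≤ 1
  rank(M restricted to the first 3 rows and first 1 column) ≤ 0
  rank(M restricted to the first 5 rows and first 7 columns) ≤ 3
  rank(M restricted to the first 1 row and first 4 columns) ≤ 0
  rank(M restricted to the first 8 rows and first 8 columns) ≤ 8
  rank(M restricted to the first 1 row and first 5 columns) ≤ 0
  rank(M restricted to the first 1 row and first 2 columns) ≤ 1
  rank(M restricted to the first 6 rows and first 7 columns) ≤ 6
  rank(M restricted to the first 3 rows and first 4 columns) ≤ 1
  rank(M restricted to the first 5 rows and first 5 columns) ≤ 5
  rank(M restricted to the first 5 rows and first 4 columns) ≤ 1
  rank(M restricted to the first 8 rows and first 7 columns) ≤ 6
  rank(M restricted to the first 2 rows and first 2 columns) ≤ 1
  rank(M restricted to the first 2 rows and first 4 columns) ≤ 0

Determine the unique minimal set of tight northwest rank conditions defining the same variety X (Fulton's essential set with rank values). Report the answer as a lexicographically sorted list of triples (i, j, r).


The tightest implied rank at each (i,j), from the 20 conditions:

  row 1: 0  0  0  0  0  1  1  1  1
  row 2: 0  0  0  0  1  2  2  2  2
  row 3: 0  0  1  1  2  3  3  3  3
  row 4: 0  0  1  1  2  3  3  4  4
  row 5: 0  0  1  1  2  3  3  4  5
  row 6: 0  0  1  2  3  4  4  5  6
  row 7: 0  1  2  3  4  5  5  6  7
  row 8: 0  1  2  3  4  5  6  7  8
  row 9: 1  2  3  4  5  6  7  8  9

hence w(1..9) = (6, 5, 3, 8, 9, 4, 2, 7, 1).

6 SE-corners of the 23-cell Rothe diagram give Ess(w):

[(1, 5, 0), (2, 4, 0), (5, 4, 1), (5, 7, 3), (6, 2, 0), (8, 1, 0)]


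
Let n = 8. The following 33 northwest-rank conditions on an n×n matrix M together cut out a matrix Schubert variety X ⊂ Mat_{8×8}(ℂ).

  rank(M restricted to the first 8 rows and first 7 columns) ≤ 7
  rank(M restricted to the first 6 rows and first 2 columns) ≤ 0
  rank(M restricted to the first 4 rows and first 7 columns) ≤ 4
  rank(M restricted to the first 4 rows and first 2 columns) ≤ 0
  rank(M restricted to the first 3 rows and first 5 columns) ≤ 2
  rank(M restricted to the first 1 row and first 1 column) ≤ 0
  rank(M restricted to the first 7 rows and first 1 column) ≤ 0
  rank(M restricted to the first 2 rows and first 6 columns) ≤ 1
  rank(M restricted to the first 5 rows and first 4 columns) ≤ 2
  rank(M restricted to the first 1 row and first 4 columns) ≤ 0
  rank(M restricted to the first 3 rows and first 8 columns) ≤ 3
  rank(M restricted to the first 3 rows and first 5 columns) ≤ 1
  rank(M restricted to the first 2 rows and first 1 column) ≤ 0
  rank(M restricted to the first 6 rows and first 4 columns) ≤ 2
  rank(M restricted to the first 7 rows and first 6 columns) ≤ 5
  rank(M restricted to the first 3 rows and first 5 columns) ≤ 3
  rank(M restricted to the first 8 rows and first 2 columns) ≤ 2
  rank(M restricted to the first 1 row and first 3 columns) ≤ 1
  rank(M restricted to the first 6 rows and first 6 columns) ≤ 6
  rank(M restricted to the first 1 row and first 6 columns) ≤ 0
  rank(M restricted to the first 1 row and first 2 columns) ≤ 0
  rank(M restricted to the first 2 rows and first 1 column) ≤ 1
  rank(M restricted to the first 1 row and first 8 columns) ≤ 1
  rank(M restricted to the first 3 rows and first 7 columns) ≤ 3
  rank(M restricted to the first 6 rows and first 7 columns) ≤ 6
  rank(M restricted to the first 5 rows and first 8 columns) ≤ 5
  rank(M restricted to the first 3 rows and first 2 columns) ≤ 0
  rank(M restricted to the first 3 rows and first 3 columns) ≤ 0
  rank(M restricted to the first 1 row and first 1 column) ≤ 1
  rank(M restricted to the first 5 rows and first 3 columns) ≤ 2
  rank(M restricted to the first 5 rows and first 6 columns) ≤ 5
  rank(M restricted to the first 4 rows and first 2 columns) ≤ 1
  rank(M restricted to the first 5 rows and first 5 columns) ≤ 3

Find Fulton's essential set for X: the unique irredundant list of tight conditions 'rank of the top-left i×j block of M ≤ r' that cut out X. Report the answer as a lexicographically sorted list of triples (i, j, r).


The tightest implied rank at each (i,j), from the 33 conditions:

  0, 0, 0, 0, 0, 0, 1, 1
  0, 0, 0, 1, 1, 1, 2, 2
  0, 0, 0, 1, 1, 2, 3, 3
  0, 0, 1, 2, 2, 3, 4, 4
  0, 0, 1, 2, 3, 4, 5, 5
  0, 0, 1, 2, 3, 4, 5, 6
  0, 1, 2, 3, 4, 5, 6, 7
  1, 2, 3, 4, 5, 6, 7, 8

so w = (7, 4, 6, 3, 5, 8, 2, 1).

Fulton essential set (5 of the 20 Rothe cells):

[(1, 6, 0), (3, 3, 0), (3, 5, 1), (6, 2, 0), (7, 1, 0)]


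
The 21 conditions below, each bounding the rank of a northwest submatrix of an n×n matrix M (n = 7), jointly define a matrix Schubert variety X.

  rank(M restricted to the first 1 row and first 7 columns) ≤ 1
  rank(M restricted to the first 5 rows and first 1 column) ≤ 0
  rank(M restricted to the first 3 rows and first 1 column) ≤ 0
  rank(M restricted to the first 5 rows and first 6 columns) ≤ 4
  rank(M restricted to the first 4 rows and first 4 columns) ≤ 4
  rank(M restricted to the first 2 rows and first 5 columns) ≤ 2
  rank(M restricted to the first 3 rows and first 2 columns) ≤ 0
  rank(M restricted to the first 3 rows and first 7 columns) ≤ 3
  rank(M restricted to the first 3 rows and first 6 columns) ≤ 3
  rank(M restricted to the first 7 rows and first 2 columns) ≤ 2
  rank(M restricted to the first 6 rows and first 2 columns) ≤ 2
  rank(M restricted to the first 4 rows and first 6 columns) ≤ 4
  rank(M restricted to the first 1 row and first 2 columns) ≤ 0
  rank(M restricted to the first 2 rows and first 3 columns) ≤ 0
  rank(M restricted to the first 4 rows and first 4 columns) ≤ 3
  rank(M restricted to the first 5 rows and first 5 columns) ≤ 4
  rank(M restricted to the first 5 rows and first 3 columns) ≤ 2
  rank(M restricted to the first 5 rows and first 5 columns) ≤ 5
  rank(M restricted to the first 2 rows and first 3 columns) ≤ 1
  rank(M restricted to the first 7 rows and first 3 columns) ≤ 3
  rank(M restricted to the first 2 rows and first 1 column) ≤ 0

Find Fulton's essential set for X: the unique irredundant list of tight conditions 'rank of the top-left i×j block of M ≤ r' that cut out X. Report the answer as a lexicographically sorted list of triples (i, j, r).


The tightest implied rank at each (i,j), from the 21 conditions:

  i=1: 0  0  0  1  1  1  1
  i=2: 0  0  0  1  2  2  2
  i=3: 0  0  1  2  3  3  3
  i=4: 0  1  2  3  4  4  4
  i=5: 0  1  2  3  4  4  5
  i=6: 1  2  3  4  5  5  6
  i=7: 1  2  3  4  5  6  7

reading off 1-entries of Δ²R: w = (4, 5, 3, 2, 7, 1, 6).

Rothe diagram D(w) (11 cells), 4 SE-corners (essential conditions):

[(2, 3, 0), (3, 2, 0), (5, 1, 0), (5, 6, 4)]


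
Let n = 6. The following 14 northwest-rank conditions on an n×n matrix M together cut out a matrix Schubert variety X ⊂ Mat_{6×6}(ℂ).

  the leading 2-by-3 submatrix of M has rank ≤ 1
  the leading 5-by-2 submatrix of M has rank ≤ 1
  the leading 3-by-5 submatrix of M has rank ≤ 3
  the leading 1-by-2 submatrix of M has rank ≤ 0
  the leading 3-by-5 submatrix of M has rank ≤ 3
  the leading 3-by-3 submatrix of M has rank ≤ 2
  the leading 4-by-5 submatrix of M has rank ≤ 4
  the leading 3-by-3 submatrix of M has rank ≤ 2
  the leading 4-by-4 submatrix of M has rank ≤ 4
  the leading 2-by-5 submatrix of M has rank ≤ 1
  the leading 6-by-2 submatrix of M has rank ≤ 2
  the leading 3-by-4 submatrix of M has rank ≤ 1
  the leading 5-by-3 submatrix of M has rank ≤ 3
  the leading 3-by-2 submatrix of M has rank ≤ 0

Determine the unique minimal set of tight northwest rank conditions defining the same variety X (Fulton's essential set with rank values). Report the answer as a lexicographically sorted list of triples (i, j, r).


Rank table r_w(6×6) implied by the 14 constraints:

  R[1]: 0  0  1  1  1  1
  R[2]: 0  0  1  1  1  2
  R[3]: 0  0  1  1  2  3
  R[4]: 1  1  2  2  3  4
  R[5]: 1  1  2  3  4  5
  R[6]: 1  2  3  4  5  6

so w = (3, 6, 5, 1, 4, 2).

ℓ(w)=10; the 4 essential cells (i,j,r):

[(2, 5, 1), (3, 2, 0), (3, 4, 1), (5, 2, 1)]


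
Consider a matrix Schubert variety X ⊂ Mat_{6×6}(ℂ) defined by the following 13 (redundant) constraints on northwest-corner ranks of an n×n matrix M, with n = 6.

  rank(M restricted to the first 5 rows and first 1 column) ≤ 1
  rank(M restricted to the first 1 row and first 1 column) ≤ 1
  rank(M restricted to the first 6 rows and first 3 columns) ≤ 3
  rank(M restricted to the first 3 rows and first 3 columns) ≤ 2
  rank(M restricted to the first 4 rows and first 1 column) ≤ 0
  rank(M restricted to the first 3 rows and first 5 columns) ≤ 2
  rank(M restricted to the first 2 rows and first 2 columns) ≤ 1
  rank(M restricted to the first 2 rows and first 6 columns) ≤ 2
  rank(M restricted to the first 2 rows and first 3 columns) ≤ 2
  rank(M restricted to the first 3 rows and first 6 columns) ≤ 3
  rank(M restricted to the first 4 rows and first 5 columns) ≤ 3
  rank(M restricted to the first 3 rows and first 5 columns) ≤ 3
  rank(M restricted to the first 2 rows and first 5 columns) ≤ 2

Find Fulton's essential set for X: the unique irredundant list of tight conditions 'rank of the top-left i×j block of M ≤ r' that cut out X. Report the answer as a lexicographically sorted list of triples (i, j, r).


The tightest implied rank at each (i,j), from the 13 conditions:

  R[1]: 0 | 1 | 1 | 1 | 1 | 1
  R[2]: 0 | 1 | 2 | 2 | 2 | 2
  R[3]: 0 | 1 | 2 | 2 | 2 | 3
  R[4]: 0 | 1 | 2 | 3 | 3 | 4
  R[5]: 1 | 2 | 3 | 4 | 4 | 5
  R[6]: 1 | 2 | 3 | 4 | 5 | 6

second differences of R give the permutation w = (2, 3, 6, 4, 1, 5).

Rothe diagram D(w) (6 cells), 2 SE-corners (essential conditions):

[(3, 5, 2), (4, 1, 0)]


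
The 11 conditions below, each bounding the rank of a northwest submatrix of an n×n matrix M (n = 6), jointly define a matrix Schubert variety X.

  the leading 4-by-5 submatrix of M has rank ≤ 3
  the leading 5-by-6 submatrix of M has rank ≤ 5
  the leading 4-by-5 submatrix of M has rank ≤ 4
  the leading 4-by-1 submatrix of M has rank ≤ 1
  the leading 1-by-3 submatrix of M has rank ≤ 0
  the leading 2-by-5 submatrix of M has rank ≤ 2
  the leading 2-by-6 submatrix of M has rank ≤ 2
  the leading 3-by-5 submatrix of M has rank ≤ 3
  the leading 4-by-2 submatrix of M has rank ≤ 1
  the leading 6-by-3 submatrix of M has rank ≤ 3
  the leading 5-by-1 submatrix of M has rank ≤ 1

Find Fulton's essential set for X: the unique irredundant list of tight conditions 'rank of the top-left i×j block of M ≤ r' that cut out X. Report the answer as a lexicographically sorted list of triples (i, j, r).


The tightest implied rank at each (i,j), from the 11 conditions:

  R[1]: 0 0 0 1 1 1
  R[2]: 1 1 1 2 2 2
  R[3]: 1 1 2 3 3 3
  R[4]: 1 1 2 3 3 4
  R[5]: 1 2 3 4 4 5
  R[6]: 1 2 3 4 5 6

giving w = (4, 1, 3, 6, 2, 5) via Δ²R.

|D(w)|=6, |Ess(w)|=3:

[(1, 3, 0), (4, 2, 1), (4, 5, 3)]


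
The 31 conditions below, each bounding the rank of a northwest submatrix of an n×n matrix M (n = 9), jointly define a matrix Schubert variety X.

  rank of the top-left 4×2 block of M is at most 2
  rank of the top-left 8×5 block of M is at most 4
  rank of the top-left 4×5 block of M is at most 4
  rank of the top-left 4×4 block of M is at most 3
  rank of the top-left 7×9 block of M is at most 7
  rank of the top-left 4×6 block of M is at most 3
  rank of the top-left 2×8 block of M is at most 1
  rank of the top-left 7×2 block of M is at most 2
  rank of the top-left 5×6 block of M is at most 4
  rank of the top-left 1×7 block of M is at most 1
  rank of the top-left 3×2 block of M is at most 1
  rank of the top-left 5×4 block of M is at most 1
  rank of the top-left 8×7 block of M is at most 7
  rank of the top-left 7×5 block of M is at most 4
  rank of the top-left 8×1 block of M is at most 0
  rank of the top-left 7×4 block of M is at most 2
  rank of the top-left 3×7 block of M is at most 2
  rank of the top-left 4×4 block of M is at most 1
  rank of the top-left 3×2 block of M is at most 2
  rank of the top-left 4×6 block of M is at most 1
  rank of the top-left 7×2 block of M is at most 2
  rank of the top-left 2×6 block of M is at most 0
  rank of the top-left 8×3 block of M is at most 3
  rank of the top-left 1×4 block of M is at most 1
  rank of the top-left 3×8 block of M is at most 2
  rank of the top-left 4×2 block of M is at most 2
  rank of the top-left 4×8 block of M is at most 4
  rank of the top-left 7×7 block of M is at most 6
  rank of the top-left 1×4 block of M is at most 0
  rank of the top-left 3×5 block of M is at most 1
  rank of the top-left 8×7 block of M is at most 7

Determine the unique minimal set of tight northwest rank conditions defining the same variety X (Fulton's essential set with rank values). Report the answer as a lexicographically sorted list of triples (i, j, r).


Reconstructing r_w from the 31 given conditions:

  i=1: 0 | 0 | 0 | 0 | 0 | 0 | 1 | 1 | 1
  i=2: 0 | 0 | 0 | 0 | 0 | 0 | 1 | 1 | 2
  i=3: 0 | 1 | 1 | 1 | 1 | 1 | 2 | 2 | 3
  i=4: 0 | 1 | 1 | 1 | 1 | 1 | 2 | 3 | 4
  i=5: 0 | 1 | 1 | 1 | 2 | 2 | 3 | 4 | 5
  i=6: 0 | 1 | 2 | 2 | 3 | 3 | 4 | 5 | 6
  i=7: 0 | 1 | 2 | 2 | 3 | 4 | 5 | 6 | 7
  i=8: 0 | 1 | 2 | 3 | 4 | 5 | 6 | 7 | 8
  i=9: 1 | 2 | 3 | 4 | 5 | 6 | 7 | 8 | 9

hence w(1..9) = (7, 9, 2, 8, 5, 3, 6, 4, 1).

Rothe diagram D(w) (26 cells), 6 SE-corners (essential conditions):

[(2, 6, 0), (2, 8, 1), (4, 6, 1), (5, 4, 1), (7, 4, 2), (8, 1, 0)]


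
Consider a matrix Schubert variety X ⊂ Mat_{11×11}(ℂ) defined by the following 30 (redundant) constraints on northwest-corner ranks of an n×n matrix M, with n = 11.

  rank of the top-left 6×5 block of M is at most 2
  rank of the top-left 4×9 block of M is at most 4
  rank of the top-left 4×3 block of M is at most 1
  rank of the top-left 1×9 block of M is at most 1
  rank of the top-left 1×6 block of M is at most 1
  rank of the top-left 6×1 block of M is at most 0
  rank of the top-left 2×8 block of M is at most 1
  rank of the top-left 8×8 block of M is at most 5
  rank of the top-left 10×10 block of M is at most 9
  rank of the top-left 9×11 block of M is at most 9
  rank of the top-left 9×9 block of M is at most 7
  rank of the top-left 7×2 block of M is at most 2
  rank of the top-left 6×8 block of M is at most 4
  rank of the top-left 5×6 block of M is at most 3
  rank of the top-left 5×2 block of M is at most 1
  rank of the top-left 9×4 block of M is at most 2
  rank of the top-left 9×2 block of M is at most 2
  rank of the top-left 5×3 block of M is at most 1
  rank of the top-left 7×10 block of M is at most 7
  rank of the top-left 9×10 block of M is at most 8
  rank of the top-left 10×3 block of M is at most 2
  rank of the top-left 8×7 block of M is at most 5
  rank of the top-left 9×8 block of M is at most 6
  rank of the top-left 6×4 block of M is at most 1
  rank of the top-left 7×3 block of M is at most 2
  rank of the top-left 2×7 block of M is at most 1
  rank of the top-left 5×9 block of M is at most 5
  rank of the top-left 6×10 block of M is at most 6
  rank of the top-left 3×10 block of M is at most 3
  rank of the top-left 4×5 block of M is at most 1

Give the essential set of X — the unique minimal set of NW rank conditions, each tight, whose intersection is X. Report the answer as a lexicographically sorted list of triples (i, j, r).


Rank table r_w(11×11) implied by the 30 constraints:

  i=1: 0 | 1 | 1 | 1 | 1 | 1 | 1 | 1 | 1 | 1 | 1
  i=2: 0 | 1 | 1 | 1 | 1 | 1 | 1 | 1 | 2 | 2 | 2
  i=3: 0 | 1 | 1 | 1 | 1 | 2 | 2 | 2 | 3 | 3 | 3
  i=4: 0 | 1 | 1 | 1 | 1 | 2 | 3 | 3 | 4 | 4 | 4
  i=5: 0 | 1 | 1 | 1 | 2 | 3 | 4 | 4 | 5 | 5 | 5
  i=6: 0 | 1 | 1 | 1 | 2 | 3 | 4 | 4 | 5 | 6 | 6
  i=7: 1 | 2 | 2 | 2 | 3 | 4 | 5 | 5 | 6 | 7 | 7
  i=8: 1 | 2 | 2 | 2 | 3 | 4 | 5 | 5 | 6 | 7 | 8
  i=9: 1 | 2 | 2 | 2 | 3 | 4 | 5 | 6 | 7 | 8 | 9
  i=10: 1 | 2 | 2 | 3 | 4 | 5 | 6 | 7 | 8 | 9 | 10
  i=11: 1 | 2 | 3 | 4 | 5 | 6 | 7 | 8 | 9 | 10 | 11

second differences of R give the permutation w = (2, 9, 6, 7, 5, 10, 1, 11, 8, 4, 3).

|D(w)|=29, |Ess(w)|=8:

[(2, 8, 1), (4, 5, 1), (6, 1, 0), (6, 4, 1), (6, 8, 4), (8, 8, 5), (9, 4, 2), (10, 3, 2)]


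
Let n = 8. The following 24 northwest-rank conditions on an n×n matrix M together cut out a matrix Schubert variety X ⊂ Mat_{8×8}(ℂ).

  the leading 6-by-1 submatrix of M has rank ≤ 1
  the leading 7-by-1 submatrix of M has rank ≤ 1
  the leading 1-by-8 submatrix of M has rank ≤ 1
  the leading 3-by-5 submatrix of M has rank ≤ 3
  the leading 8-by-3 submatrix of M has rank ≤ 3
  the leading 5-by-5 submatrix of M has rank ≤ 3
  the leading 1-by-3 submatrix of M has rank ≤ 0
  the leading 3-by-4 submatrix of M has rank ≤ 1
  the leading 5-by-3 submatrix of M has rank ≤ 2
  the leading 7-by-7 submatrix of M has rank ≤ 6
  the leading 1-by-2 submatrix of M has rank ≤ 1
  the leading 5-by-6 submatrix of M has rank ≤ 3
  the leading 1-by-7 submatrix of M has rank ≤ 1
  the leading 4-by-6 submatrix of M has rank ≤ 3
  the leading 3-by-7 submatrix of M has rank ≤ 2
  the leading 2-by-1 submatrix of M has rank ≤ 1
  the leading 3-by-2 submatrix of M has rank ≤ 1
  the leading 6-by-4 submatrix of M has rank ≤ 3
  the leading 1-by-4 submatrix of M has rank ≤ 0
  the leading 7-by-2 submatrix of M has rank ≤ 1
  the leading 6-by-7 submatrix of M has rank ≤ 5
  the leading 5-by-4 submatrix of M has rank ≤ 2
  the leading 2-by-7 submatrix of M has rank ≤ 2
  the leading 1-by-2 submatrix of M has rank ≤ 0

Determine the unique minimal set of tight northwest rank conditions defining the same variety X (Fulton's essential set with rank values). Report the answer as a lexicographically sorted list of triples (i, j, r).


Recovering R(i,j) via the rank-extension bound from the 24 conditions:

  i=1: 0 0 0 0 1 1 1 1
  i=2: 1 1 1 1 2 2 2 2
  i=3: 1 1 1 1 2 2 2 3
  i=4: 1 1 2 2 3 3 3 4
  i=5: 1 1 2 2 3 3 4 5
  i=6: 1 1 2 3 4 4 5 6
  i=7: 1 1 2 3 4 5 6 7
  i=8: 1 2 3 4 5 6 7 8

so w = (5, 1, 8, 3, 7, 4, 6, 2).

D(w) has 15 cells with 6 SE-corners; essential set:

[(1, 4, 0), (3, 4, 1), (3, 7, 2), (5, 4, 2), (5, 6, 3), (7, 2, 1)]


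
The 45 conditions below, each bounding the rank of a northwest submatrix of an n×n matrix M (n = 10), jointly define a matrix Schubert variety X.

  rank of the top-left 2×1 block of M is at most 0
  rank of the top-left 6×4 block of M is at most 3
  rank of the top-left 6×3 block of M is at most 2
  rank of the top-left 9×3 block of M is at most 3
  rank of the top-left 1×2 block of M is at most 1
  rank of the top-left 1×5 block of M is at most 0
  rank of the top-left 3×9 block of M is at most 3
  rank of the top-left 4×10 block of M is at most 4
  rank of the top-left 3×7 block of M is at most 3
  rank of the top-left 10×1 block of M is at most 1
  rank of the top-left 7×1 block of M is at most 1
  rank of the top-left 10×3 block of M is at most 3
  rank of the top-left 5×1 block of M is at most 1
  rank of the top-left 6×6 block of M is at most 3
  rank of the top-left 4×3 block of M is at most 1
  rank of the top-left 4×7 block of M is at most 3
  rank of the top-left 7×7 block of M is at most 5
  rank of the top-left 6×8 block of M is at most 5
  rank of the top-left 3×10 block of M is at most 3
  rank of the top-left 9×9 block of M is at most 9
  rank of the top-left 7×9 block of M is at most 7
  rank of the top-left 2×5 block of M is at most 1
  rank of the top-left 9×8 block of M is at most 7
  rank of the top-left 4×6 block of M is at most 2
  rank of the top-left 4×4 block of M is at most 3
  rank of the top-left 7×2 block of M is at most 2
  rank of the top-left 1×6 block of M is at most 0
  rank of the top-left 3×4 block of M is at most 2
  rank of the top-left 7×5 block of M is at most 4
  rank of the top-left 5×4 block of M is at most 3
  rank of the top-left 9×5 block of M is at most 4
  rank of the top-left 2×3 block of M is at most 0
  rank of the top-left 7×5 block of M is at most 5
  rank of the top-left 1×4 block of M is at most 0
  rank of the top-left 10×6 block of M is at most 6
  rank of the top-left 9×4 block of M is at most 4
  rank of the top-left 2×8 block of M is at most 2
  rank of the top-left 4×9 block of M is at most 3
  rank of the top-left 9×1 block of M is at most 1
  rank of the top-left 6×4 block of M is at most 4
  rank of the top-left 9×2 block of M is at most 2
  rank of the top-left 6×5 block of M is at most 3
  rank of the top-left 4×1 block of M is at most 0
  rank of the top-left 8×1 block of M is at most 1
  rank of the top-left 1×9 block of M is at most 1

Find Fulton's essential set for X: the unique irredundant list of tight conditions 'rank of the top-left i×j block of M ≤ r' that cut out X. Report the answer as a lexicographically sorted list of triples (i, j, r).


Rank table r_w(10×10) implied by the 45 constraints:

  R[1]: 0, 0, 0, 0, 0, 0, 1, 1, 1, 1
  R[2]: 0, 0, 0, 1, 1, 1, 2, 2, 2, 2
  R[3]: 0, 1, 1, 2, 2, 2, 3, 3, 3, 3
  R[4]: 0, 1, 1, 2, 2, 2, 3, 3, 3, 4
  R[5]: 1, 2, 2, 3, 3, 3, 4, 4, 4, 5
  R[6]: 1, 2, 2, 3, 3, 3, 4, 5, 5, 6
  R[7]: 1, 2, 3, 4, 4, 4, 5, 6, 6, 7
  R[8]: 1, 2, 3, 4, 4, 5, 6, 7, 7, 8
  R[9]: 1, 2, 3, 4, 4, 5, 6, 7, 8, 9
  R[10]: 1, 2, 3, 4, 5, 6, 7, 8, 9, 10

reading off 1-entries of Δ²R: w = (7, 4, 2, 10, 1, 8, 3, 6, 9, 5).

Rothe diagram D(w) (21 cells), 9 SE-corners (essential conditions):

[(1, 6, 0), (2, 3, 0), (4, 1, 0), (4, 3, 1), (4, 6, 2), (4, 9, 3), (6, 3, 2), (6, 6, 3), (9, 5, 4)]


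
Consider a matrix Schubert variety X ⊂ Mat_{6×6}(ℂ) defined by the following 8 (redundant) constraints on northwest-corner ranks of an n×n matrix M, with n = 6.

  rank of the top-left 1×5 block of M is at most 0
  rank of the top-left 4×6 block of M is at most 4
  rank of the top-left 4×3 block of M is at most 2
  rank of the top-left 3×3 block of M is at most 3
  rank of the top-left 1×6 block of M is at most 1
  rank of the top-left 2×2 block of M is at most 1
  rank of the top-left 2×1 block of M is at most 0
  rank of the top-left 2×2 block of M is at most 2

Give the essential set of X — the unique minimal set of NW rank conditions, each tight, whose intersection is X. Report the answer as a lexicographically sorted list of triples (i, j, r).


Propagating the 8 rank bounds to every northwest block:

  row 1: 0 | 0 | 0 | 0 | 0 | 1
  row 2: 0 | 1 | 1 | 1 | 1 | 2
  row 3: 1 | 2 | 2 | 2 | 2 | 3
  row 4: 1 | 2 | 2 | 3 | 3 | 4
  row 5: 1 | 2 | 3 | 4 | 4 | 5
  row 6: 1 | 2 | 3 | 4 | 5 | 6

reading off 1-entries of Δ²R: w = (6, 2, 1, 4, 3, 5).

|D(w)|=7, |Ess(w)|=3:

[(1, 5, 0), (2, 1, 0), (4, 3, 2)]


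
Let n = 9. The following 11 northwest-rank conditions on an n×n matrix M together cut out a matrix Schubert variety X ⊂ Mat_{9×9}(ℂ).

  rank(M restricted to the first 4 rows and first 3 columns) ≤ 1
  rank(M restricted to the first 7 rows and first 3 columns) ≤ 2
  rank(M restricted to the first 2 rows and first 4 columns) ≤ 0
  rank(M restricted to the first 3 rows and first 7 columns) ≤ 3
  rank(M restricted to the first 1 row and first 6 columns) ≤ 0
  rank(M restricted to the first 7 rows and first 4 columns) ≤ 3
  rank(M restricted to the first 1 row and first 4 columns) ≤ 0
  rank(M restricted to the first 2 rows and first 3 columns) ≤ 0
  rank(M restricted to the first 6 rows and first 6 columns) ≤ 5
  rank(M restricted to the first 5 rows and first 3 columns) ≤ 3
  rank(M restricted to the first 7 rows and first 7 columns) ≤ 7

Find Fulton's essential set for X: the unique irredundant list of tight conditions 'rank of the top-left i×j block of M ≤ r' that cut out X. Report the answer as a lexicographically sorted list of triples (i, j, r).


Computing R[i][j] = min implied NW-rank bound (n=9, 11 conditions):

  i=1: 0 0 0 0 0 0 1 1 1
  i=2: 0 0 0 0 1 1 2 2 2
  i=3: 1 1 1 1 2 2 3 3 3
  i=4: 1 1 1 2 3 3 4 4 4
  i=5: 1 2 2 3 4 4 5 5 5
  i=6: 1 2 2 3 4 5 6 6 6
  i=7: 1 2 2 3 4 5 6 7 7
  i=8: 1 2 3 4 5 6 7 8 8
  i=9: 1 2 3 4 5 6 7 8 9

reading off 1-entries of Δ²R: w = (7, 5, 1, 4, 2, 6, 8, 3, 9).

|D(w)|=14, |Ess(w)|=4:

[(1, 6, 0), (2, 4, 0), (4, 3, 1), (7, 3, 2)]


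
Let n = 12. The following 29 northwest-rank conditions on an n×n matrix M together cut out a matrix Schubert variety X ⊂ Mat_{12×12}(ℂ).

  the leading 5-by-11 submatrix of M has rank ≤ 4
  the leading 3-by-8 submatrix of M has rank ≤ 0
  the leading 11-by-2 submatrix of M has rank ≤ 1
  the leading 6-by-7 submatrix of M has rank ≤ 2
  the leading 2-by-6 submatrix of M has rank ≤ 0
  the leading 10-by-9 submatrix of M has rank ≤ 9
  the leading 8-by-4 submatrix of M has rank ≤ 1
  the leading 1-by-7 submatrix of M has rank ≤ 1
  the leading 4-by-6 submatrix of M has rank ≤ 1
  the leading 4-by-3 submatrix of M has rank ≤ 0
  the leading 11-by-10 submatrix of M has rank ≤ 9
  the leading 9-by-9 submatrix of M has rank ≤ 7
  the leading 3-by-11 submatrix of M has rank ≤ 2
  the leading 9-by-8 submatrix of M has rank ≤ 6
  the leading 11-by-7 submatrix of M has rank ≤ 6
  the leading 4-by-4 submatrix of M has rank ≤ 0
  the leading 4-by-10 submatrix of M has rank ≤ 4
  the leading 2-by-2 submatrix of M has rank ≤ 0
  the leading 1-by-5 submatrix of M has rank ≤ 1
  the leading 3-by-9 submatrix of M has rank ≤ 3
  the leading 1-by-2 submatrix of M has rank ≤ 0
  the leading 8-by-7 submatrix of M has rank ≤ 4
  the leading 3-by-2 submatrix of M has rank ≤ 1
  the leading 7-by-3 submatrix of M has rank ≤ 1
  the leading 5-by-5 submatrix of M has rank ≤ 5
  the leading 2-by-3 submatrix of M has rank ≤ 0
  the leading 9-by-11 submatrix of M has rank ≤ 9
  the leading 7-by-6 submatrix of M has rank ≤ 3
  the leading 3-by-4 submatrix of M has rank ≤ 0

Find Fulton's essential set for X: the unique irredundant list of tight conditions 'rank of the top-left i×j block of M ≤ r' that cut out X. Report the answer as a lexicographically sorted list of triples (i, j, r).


Reconstructing r_w from the 29 given conditions:

  0 0 0 0 0 0 0 0 1 1 1 1
  0 0 0 0 0 0 0 0 1 2 2 2
  0 0 0 0 0 0 0 0 1 2 2 3
  0 0 0 0 1 1 1 1 2 3 3 4
  1 1 1 1 2 2 2 2 3 4 4 5
  1 1 1 1 2 2 2 3 4 5 5 6
  1 1 1 1 2 3 3 4 5 6 6 7
  1 1 1 1 2 3 4 5 6 7 7 8
  1 1 2 2 3 4 5 6 7 8 8 9
  1 1 2 3 4 5 6 7 8 9 9 10
  1 1 2 3 4 5 6 7 8 9 10 11
  1 2 3 4 5 6 7 8 9 10 11 12

the unique w with this rank table is (9, 10, 12, 5, 1, 8, 6, 7, 3, 4, 11, 2).

Rothe diagram D(w) (43 cells), 6 SE-corners (essential conditions):

[(3, 8, 0), (3, 11, 2), (4, 4, 0), (6, 7, 2), (8, 4, 1), (11, 2, 1)]


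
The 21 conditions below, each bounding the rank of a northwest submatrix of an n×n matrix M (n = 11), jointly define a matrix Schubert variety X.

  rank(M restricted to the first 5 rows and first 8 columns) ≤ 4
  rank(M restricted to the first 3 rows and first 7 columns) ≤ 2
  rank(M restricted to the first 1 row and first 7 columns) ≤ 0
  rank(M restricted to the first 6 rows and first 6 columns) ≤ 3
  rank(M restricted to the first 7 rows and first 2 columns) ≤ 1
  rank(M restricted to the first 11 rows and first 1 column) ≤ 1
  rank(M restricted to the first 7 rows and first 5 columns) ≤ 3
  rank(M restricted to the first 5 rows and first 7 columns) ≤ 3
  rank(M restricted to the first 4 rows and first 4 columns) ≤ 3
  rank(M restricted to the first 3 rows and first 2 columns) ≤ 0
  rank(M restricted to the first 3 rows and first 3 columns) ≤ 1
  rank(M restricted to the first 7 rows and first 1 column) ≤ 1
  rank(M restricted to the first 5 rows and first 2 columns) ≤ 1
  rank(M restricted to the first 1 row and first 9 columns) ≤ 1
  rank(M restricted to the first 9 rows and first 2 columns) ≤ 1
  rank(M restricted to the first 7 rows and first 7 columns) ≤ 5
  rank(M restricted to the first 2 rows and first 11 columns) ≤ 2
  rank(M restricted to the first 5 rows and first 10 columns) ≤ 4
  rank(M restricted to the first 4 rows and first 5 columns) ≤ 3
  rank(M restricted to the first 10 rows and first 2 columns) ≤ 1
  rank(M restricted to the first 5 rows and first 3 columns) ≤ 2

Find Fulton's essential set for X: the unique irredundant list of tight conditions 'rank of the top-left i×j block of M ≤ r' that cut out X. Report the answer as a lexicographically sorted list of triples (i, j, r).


Rank table r_w(11×11) implied by the 21 constraints:

  row 1: 0 0 0 0 0 0 0 1 1 1 1
  row 2: 0 0 1 1 1 1 1 2 2 2 2
  row 3: 0 0 1 2 2 2 2 3 3 3 3
  row 4: 1 1 2 3 3 3 3 4 4 4 4
  row 5: 1 1 2 3 3 3 3 4 4 4 5
  row 6: 1 1 2 3 3 3 4 5 5 5 6
  row 7: 1 1 2 3 3 4 5 6 6 6 7
  row 8: 1 1 2 3 4 5 6 7 7 7 8
  row 9: 1 1 2 3 4 5 6 7 8 8 9
  row 10: 1 1 2 3 4 5 6 7 8 9 10
  row 11: 1 2 3 4 5 6 7 8 9 10 11

hence w(1..11) = (8, 3, 4, 1, 11, 7, 6, 5, 9, 10, 2).

ℓ(w)=25; the 7 essential cells (i,j,r):

[(1, 7, 0), (3, 2, 0), (5, 7, 3), (5, 10, 4), (6, 6, 3), (7, 5, 3), (10, 2, 1)]
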